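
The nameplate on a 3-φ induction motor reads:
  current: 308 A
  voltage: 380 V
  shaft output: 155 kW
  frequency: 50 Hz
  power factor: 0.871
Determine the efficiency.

87.8 %

P_out = 155 kW = 155000 W
P_in = √3·V_L·I_L·cosφ = 1.732 × 380 × 308 × 0.871 = 176563 W
η = P_out / P_in = 155000 / 176563 = 0.878 = 87.8%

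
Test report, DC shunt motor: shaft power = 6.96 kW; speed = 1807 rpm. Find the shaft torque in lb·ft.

27.1 lb·ft

ω = 2π × 1807/60 = 189.2 rad/s
τ = P/ω = 6960/189.2 = 36.79 N·m
In lb·ft: 36.79/1.356 = 27.1 lb·ft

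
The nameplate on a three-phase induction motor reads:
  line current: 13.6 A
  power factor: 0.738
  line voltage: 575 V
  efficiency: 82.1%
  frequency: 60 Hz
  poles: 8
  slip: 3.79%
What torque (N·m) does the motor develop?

P_in = √3·V·I·cosφ = 1.732 × 575 × 13.6 × 0.738 = 9996 W
P_out = η·P_in = 0.821 × 9996 = 8207 W
n_s = 120×60/8 = 900 rpm; n = 900×(1−0.0379) = 866 rpm
ω = 2π×866/60 = 90.69 rad/s
τ = P_out/ω = 8207/90.69 = 90.5 N·m

90.5 N·m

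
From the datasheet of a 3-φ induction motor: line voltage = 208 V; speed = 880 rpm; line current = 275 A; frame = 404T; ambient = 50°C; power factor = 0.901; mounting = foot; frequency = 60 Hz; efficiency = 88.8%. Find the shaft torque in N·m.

860 N·m

P_in = √3·V·I·cosφ = 1.732 × 208 × 275 × 0.901 = 89262 W
P_out = η·P_in = 0.888 × 89262 = 79265 W
n = 880 rpm
ω = 2π×880/60 = 92.15 rad/s
τ = P_out/ω = 79265/92.15 = 860 N·m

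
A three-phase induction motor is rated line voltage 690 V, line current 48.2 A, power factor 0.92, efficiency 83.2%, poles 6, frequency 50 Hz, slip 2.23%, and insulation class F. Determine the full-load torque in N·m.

431 N·m

P_in = √3·V·I·cosφ = 1.732 × 690 × 48.2 × 0.92 = 52995 W
P_out = η·P_in = 0.832 × 52995 = 44092 W
n_s = 120×50/6 = 1000 rpm; n = 1000×(1−0.0223) = 978 rpm
ω = 2π×978/60 = 102.4 rad/s
τ = P_out/ω = 44092/102.4 = 431 N·m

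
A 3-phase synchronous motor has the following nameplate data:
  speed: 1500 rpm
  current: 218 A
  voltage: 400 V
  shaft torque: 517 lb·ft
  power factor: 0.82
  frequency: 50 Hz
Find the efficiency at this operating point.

88.9 %

τ = 517 lb·ft × 1.356 = 701.1 N·m
ω = 2π × 1500/60 = 157.1 rad/s; P_out = τω = 701.1 × 157.1 = 110143 W
P_in = √3·V_L·I_L·cosφ = 1.732 × 400 × 218 × 0.82 = 123845 W
η = P_out / P_in = 110143 / 123845 = 0.889 = 88.9%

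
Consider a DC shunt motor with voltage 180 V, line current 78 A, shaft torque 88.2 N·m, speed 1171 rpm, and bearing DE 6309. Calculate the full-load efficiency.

ω = 2π × 1171/60 = 122.6 rad/s; P_out = τω = 88.2 × 122.6 = 10813 W
P_in = V·I = 180 × 78 = 14040 W
η = P_out / P_in = 10813 / 14040 = 0.770 = 77.0%

77.0 %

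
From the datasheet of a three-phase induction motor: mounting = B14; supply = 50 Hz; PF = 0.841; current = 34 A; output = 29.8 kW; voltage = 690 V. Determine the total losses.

4370 W

P_in = √3·V·I·cosφ = 1.732×690×34×0.841 = 34172 W
P_out = 29800 W
Losses = P_in − P_out = 34172 − 29800 = 4372 W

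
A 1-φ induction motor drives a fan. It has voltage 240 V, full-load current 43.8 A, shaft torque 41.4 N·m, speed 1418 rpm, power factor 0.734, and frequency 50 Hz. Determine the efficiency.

79.7 %

ω = 2π × 1418/60 = 148.5 rad/s; P_out = τω = 41.4 × 148.5 = 6148 W
P_in = V·I·cosφ = 240 × 43.8 × 0.734 = 7716 W
η = P_out / P_in = 6148 / 7716 = 0.797 = 79.7%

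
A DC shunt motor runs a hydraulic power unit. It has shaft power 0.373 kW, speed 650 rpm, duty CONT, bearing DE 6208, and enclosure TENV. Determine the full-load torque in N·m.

ω = 2π × 650/60 = 68.07 rad/s
τ = P/ω = 373/68.07 = 5.48 N·m

5.48 N·m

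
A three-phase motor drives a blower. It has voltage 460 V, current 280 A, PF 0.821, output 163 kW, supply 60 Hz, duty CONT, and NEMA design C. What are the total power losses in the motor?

20.2 kW

P_in = √3·V·I·cosφ = 1.732×460×280×0.821 = 183150 W
P_out = 163000 W
Losses = P_in − P_out = 183150 − 163000 = 20150 W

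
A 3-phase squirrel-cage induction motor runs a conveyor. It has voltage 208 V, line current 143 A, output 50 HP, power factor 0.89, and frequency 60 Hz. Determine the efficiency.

81.4 %

P_out = 50 × 746 = 37300 W
P_in = √3·V_L·I_L·cosφ = 1.732 × 208 × 143 × 0.89 = 45850 W
η = P_out / P_in = 37300 / 45850 = 0.814 = 81.4%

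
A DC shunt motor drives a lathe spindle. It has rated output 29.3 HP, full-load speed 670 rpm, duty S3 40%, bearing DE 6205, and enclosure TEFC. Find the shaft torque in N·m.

P_out = 29.3 × 746 = 21858 W
ω = 2π × 670/60 = 70.16 rad/s
τ = P_out/ω = 21858/70.16 = 312 N·m

312 N·m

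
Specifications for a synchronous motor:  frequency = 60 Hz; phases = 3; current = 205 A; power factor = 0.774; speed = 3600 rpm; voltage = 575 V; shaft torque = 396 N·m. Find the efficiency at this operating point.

94.5 %

ω = 2π × 3600/60 = 377 rad/s; P_out = τω = 396 × 377 = 149292 W
P_in = √3·V_L·I_L·cosφ = 1.732 × 575 × 205 × 0.774 = 158019 W
η = P_out / P_in = 149292 / 158019 = 0.945 = 94.5%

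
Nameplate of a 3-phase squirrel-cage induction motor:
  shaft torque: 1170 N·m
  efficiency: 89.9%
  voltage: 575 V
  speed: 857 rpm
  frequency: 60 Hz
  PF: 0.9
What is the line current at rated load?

130 A

ω = 2π×857/60 = 89.74 rad/s; P_out = τω = 1170 × 89.74 = 104996 W
P_in = P_out / η = 104996 / 0.899 = 116792 W
I_L = P_in / (√3·V_L·cosφ) = 116792 / (1.732 × 575 × 0.9) = 130 A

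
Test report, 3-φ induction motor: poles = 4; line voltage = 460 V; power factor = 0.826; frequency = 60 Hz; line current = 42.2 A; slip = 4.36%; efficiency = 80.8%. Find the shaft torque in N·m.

P_in = √3·V·I·cosφ = 1.732 × 460 × 42.2 × 0.826 = 27771 W
P_out = η·P_in = 0.808 × 27771 = 22439 W
n_s = 120×60/4 = 1800 rpm; n = 1800×(1−0.0436) = 1722 rpm
ω = 2π×1722/60 = 180.3 rad/s
τ = P_out/ω = 22439/180.3 = 124 N·m

124 N·m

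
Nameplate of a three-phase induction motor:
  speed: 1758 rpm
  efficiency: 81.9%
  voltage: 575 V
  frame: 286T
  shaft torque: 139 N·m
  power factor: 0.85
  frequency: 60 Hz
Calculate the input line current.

ω = 2π×1758/60 = 184.1 rad/s; P_out = τω = 139 × 184.1 = 25590 W
P_in = P_out / η = 25590 / 0.819 = 31245 W
I_L = P_in / (√3·V_L·cosφ) = 31245 / (1.732 × 575 × 0.85) = 36.9 A

36.9 A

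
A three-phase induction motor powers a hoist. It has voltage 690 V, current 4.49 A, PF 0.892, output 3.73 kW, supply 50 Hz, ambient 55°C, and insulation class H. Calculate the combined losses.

1.06 kW

P_in = √3·V·I·cosφ = 1.732×690×4.49×0.892 = 4786 W
P_out = 3730 W
Losses = P_in − P_out = 4786 − 3730 = 1056 W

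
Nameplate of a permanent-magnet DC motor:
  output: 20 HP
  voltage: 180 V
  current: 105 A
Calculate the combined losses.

P_in = V·I = 180×105 = 18900 W
P_out = 20×746 = 14920 W
Losses = P_in − P_out = 18900 − 14920 = 3980 W

3.98 kW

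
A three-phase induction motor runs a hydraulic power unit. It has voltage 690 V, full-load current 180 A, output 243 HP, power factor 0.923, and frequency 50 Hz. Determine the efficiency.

P_out = 243 × 746 = 181278 W
P_in = √3·V_L·I_L·cosφ = 1.732 × 690 × 180 × 0.923 = 198551 W
η = P_out / P_in = 181278 / 198551 = 0.913 = 91.3%

91.3 %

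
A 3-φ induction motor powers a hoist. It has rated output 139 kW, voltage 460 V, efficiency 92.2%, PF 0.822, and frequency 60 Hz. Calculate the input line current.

230 A

P_out = 139 kW = 139000 W
P_in = P_out / η = 139000 / 0.922 = 150759 W
I_L = P_in / (√3·V_L·cosφ) = 150759 / (1.732 × 460 × 0.822) = 230 A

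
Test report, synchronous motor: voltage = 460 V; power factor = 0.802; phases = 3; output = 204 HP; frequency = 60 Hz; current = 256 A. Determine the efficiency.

93.0 %

P_out = 204 × 746 = 152184 W
P_in = √3·V_L·I_L·cosφ = 1.732 × 460 × 256 × 0.802 = 163576 W
η = P_out / P_in = 152184 / 163576 = 0.930 = 93.0%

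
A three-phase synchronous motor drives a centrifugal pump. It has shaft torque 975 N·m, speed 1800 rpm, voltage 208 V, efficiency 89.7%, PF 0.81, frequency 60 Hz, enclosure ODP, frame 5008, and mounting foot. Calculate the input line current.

ω = 2π×1800/60 = 188.5 rad/s; P_out = τω = 975 × 188.5 = 183788 W
P_in = P_out / η = 183788 / 0.897 = 204892 W
I_L = P_in / (√3·V_L·cosφ) = 204892 / (1.732 × 208 × 0.81) = 702 A

702 A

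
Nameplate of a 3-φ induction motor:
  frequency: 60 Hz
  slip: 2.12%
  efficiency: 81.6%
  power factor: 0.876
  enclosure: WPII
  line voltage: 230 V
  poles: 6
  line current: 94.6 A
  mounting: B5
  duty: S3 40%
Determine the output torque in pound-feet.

162 lb·ft

P_in = √3·V·I·cosφ = 1.732 × 230 × 94.6 × 0.876 = 33012 W
P_out = η·P_in = 0.816 × 33012 = 26938 W
n_s = 120×60/6 = 1200 rpm; n = 1200×(1−0.0212) = 1175 rpm
ω = 2π×1175/60 = 123 rad/s
τ = P_out/ω = 26938/123 = 219 N·m
In lb·ft: 219/1.356 = 162 lb·ft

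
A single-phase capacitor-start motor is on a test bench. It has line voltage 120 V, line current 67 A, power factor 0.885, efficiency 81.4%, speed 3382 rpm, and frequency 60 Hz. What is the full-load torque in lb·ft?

P_in = V·I·cosφ = 120 × 67 × 0.885 = 7115 W
P_out = η·P_in = 0.814 × 7115 = 5792 W
n = 3382 rpm
ω = 2π×3382/60 = 354.2 rad/s
τ = P_out/ω = 5792/354.2 = 16.35 N·m
In lb·ft: 16.35/1.356 = 12.1 lb·ft

12.1 lb·ft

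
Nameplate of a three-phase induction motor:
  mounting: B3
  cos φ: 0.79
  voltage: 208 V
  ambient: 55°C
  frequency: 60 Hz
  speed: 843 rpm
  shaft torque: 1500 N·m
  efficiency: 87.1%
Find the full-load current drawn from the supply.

ω = 2π×843/60 = 88.28 rad/s; P_out = τω = 1500 × 88.28 = 132420 W
P_in = P_out / η = 132420 / 0.871 = 152032 W
I_L = P_in / (√3·V_L·cosφ) = 152032 / (1.732 × 208 × 0.79) = 534 A

534 A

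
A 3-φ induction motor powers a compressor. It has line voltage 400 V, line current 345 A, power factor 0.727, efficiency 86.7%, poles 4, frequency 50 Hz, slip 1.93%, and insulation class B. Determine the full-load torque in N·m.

978 N·m

P_in = √3·V·I·cosφ = 1.732 × 400 × 345 × 0.727 = 173765 W
P_out = η·P_in = 0.867 × 173765 = 150654 W
n_s = 120×50/4 = 1500 rpm; n = 1500×(1−0.0193) = 1471 rpm
ω = 2π×1471/60 = 154 rad/s
τ = P_out/ω = 150654/154 = 978 N·m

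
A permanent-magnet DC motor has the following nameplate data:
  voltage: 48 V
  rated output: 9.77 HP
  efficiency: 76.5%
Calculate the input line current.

P_out = 9.77 × 746 = 7288 W
P_in = P_out / η = 7288 / 0.765 = 9527 W
I = P_in / V = 9527 / 48 = 198 A

198 A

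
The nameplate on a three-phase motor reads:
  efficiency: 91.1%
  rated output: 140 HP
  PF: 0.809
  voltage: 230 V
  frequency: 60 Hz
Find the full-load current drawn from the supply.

P_out = 140 × 746 = 104440 W
P_in = P_out / η = 104440 / 0.911 = 114643 W
I_L = P_in / (√3·V_L·cosφ) = 114643 / (1.732 × 230 × 0.809) = 356 A

356 A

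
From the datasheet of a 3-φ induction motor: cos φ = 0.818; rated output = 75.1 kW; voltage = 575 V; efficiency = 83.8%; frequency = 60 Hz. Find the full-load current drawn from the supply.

110 A

P_out = 75.1 kW = 75100 W
P_in = P_out / η = 75100 / 0.838 = 89618 W
I_L = P_in / (√3·V_L·cosφ) = 89618 / (1.732 × 575 × 0.818) = 110 A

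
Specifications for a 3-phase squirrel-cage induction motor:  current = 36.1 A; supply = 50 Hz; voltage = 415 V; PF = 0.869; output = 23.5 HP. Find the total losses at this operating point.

P_in = √3·V·I·cosφ = 1.732×415×36.1×0.869 = 22549 W
P_out = 23.5×746 = 17531 W
Losses = P_in − P_out = 22549 − 17531 = 5018 W

5.02 kW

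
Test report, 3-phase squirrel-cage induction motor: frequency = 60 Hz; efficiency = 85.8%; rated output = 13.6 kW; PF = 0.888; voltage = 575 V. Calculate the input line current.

17.9 A

P_out = 13.6 kW = 13600 W
P_in = P_out / η = 13600 / 0.858 = 15851 W
I_L = P_in / (√3·V_L·cosφ) = 15851 / (1.732 × 575 × 0.888) = 17.9 A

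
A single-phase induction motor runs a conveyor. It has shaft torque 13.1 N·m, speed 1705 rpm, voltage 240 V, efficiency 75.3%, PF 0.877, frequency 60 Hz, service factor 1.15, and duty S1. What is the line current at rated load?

ω = 2π×1705/60 = 178.5 rad/s; P_out = τω = 13.1 × 178.5 = 2338 W
P_in = P_out / η = 2338 / 0.753 = 3105 W
I = P_in / (V·cosφ) = 3105 / (240 × 0.877) = 14.8 A

14.8 A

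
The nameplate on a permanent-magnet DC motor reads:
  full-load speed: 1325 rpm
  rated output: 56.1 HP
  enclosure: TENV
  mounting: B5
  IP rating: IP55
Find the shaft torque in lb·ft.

P_out = 56.1 × 746 = 41851 W
ω = 2π × 1325/60 = 138.8 rad/s
τ = P_out/ω = 41851/138.8 = 301.5 N·m
In lb·ft: 301.5/1.356 = 222 lb·ft

222 lb·ft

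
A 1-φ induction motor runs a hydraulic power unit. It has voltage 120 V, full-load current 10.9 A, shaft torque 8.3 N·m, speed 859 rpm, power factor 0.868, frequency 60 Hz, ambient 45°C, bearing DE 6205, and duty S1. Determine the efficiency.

65.8 %

ω = 2π × 859/60 = 89.95 rad/s; P_out = τω = 8.3 × 89.95 = 747 W
P_in = V·I·cosφ = 120 × 10.9 × 0.868 = 1135 W
η = P_out / P_in = 747 / 1135 = 0.658 = 65.8%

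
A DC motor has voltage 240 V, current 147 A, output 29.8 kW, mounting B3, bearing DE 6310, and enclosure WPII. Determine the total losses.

P_in = V·I = 240×147 = 35280 W
P_out = 29800 W
Losses = P_in − P_out = 35280 − 29800 = 5480 W

5480 W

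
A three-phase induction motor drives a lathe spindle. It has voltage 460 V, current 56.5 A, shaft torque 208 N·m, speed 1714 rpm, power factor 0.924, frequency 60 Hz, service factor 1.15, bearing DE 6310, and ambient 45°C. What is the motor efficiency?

ω = 2π × 1714/60 = 179.5 rad/s; P_out = τω = 208 × 179.5 = 37336 W
P_in = √3·V_L·I_L·cosφ = 1.732 × 460 × 56.5 × 0.924 = 41594 W
η = P_out / P_in = 37336 / 41594 = 0.898 = 89.8%

89.8 %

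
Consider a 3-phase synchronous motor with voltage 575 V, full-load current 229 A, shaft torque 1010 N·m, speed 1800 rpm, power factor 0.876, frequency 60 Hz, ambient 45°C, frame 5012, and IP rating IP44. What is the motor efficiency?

95.3 %

ω = 2π × 1800/60 = 188.5 rad/s; P_out = τω = 1010 × 188.5 = 190385 W
P_in = √3·V_L·I_L·cosφ = 1.732 × 575 × 229 × 0.876 = 199782 W
η = P_out / P_in = 190385 / 199782 = 0.953 = 95.3%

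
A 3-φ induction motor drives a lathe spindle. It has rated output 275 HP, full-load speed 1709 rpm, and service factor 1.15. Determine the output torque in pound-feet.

845 lb·ft

P_out = 275 × 746 = 205150 W
ω = 2π × 1709/60 = 179 rad/s
τ = P_out/ω = 205150/179 = 1146 N·m
In lb·ft: 1146/1.356 = 845 lb·ft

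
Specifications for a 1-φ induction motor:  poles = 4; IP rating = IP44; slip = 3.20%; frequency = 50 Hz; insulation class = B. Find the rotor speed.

n_s = 120f/p = 120×50/4 = 1500 rpm
n = n_s(1 − s) = 1500 × (1 − 0.032) = 1452 rpm

1452 rpm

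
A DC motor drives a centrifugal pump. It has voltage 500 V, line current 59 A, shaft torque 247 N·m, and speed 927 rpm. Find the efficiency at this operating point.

ω = 2π × 927/60 = 97.08 rad/s; P_out = τω = 247 × 97.08 = 23979 W
P_in = V·I = 500 × 59 = 29500 W
η = P_out / P_in = 23979 / 29500 = 0.813 = 81.3%

81.3 %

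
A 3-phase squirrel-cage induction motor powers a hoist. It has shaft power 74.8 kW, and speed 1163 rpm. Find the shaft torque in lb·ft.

453 lb·ft

ω = 2π × 1163/60 = 121.8 rad/s
τ = P/ω = 74800/121.8 = 614.1 N·m
In lb·ft: 614.1/1.356 = 453 lb·ft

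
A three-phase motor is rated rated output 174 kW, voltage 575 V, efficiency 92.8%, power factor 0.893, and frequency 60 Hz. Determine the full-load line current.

P_out = 174 kW = 174000 W
P_in = P_out / η = 174000 / 0.928 = 187500 W
I_L = P_in / (√3·V_L·cosφ) = 187500 / (1.732 × 575 × 0.893) = 211 A

211 A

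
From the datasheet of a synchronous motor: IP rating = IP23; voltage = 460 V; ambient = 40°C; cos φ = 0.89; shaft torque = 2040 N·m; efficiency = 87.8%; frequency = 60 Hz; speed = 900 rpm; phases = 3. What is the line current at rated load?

309 A

ω = 2π×900/60 = 94.25 rad/s; P_out = τω = 2040 × 94.25 = 192270 W
P_in = P_out / η = 192270 / 0.878 = 218986 W
I_L = P_in / (√3·V_L·cosφ) = 218986 / (1.732 × 460 × 0.89) = 309 A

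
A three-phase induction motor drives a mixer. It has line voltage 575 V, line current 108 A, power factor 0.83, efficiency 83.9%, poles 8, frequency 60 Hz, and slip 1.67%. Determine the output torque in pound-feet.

596 lb·ft

P_in = √3·V·I·cosφ = 1.732 × 575 × 108 × 0.83 = 89272 W
P_out = η·P_in = 0.839 × 89272 = 74899 W
n_s = 120×60/8 = 900 rpm; n = 900×(1−0.0167) = 885 rpm
ω = 2π×885/60 = 92.68 rad/s
τ = P_out/ω = 74899/92.68 = 808.1 N·m
In lb·ft: 808.1/1.356 = 596 lb·ft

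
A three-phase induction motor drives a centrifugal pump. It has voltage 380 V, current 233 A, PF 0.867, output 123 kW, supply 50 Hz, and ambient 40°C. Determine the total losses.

P_in = √3·V·I·cosφ = 1.732×380×233×0.867 = 132956 W
P_out = 123000 W
Losses = P_in − P_out = 132956 − 123000 = 9956 W

9960 W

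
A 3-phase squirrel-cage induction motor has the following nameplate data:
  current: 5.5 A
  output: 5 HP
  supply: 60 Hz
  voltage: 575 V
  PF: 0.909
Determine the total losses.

1.25 kW

P_in = √3·V·I·cosφ = 1.732×575×5.5×0.909 = 4979 W
P_out = 5×746 = 3730 W
Losses = P_in − P_out = 4979 − 3730 = 1249 W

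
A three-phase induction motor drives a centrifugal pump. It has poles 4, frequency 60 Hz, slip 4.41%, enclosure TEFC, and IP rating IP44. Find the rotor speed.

1721 rpm

n_s = 120f/p = 120×60/4 = 1800 rpm
n = n_s(1 − s) = 1800 × (1 − 0.0441) = 1721 rpm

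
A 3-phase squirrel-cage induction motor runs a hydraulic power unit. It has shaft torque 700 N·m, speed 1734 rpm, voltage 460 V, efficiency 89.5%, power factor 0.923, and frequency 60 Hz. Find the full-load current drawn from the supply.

ω = 2π×1734/60 = 181.6 rad/s; P_out = τω = 700 × 181.6 = 127120 W
P_in = P_out / η = 127120 / 0.895 = 142034 W
I_L = P_in / (√3·V_L·cosφ) = 142034 / (1.732 × 460 × 0.923) = 193 A

193 A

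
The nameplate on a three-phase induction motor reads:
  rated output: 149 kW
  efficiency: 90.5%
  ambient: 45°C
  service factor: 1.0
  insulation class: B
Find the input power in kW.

165 kW

P_out = 149000 W
P_in = P_out/η = 149000/0.905 = 164641 W = 165 kW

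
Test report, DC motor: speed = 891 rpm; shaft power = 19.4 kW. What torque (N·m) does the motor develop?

208 N·m

ω = 2π × 891/60 = 93.31 rad/s
τ = P/ω = 19400/93.31 = 208 N·m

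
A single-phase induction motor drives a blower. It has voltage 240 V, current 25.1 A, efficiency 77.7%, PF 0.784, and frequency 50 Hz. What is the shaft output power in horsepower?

P_in = V·I·cosφ = 240 × 25.1 × 0.784 = 4723 W
P_out = η·P_in = 0.777 × 4723 = 3670 W
= 3670/746 = 4.92 HP

4.92 HP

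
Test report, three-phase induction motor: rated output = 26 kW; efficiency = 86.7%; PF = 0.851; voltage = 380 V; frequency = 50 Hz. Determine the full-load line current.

53.5 A

P_out = 26 kW = 26000 W
P_in = P_out / η = 26000 / 0.867 = 29988 W
I_L = P_in / (√3·V_L·cosφ) = 29988 / (1.732 × 380 × 0.851) = 53.5 A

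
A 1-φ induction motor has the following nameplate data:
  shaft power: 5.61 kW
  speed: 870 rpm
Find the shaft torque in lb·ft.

45.4 lb·ft

ω = 2π × 870/60 = 91.11 rad/s
τ = P/ω = 5610/91.11 = 61.57 N·m
In lb·ft: 61.57/1.356 = 45.4 lb·ft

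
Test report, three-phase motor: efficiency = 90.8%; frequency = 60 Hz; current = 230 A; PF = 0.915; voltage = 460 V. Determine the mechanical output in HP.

204 HP

P_in = √3·V·I·cosφ = 1.732 × 460 × 230 × 0.915 = 167670 W
P_out = η·P_in = 0.908 × 167670 = 152244 W
= 152244/746 = 204 HP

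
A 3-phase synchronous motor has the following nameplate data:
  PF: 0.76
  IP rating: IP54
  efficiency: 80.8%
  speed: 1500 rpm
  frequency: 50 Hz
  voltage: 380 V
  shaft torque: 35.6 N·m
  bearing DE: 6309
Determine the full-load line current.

ω = 2π×1500/60 = 157.1 rad/s; P_out = τω = 35.6 × 157.1 = 5593 W
P_in = P_out / η = 5593 / 0.808 = 6922 W
I_L = P_in / (√3·V_L·cosφ) = 6922 / (1.732 × 380 × 0.76) = 13.8 A

13.8 A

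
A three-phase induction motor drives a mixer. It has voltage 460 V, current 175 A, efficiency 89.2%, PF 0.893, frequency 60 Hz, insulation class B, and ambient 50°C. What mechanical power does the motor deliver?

111 kW

P_in = √3·V·I·cosφ = 1.732 × 460 × 175 × 0.893 = 124507 W
P_out = η·P_in = 0.892 × 124507 = 111060 W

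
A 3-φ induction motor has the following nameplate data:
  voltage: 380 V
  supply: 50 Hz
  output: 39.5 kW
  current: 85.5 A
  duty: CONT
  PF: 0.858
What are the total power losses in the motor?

P_in = √3·V·I·cosφ = 1.732×380×85.5×0.858 = 48282 W
P_out = 39500 W
Losses = P_in − P_out = 48282 − 39500 = 8782 W

8.78 kW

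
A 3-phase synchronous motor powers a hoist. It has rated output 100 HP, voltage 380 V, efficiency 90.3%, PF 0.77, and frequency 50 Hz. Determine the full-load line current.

P_out = 100 × 746 = 74600 W
P_in = P_out / η = 74600 / 0.903 = 82614 W
I_L = P_in / (√3·V_L·cosφ) = 82614 / (1.732 × 380 × 0.77) = 163 A

163 A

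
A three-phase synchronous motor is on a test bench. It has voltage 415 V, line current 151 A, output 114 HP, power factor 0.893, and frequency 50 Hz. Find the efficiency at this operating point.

P_out = 114 × 746 = 85044 W
P_in = √3·V_L·I_L·cosφ = 1.732 × 415 × 151 × 0.893 = 96922 W
η = P_out / P_in = 85044 / 96922 = 0.877 = 87.7%

87.7 %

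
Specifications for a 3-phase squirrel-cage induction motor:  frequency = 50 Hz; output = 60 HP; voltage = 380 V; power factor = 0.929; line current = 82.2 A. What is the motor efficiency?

89.1 %

P_out = 60 × 746 = 44760 W
P_in = √3·V_L·I_L·cosφ = 1.732 × 380 × 82.2 × 0.929 = 50260 W
η = P_out / P_in = 44760 / 50260 = 0.891 = 89.1%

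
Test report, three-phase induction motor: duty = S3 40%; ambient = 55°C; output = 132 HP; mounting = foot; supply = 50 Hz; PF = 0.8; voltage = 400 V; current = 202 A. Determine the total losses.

13500 W

P_in = √3·V·I·cosφ = 1.732×400×202×0.8 = 111956 W
P_out = 132×746 = 98472 W
Losses = P_in − P_out = 111956 − 98472 = 13484 W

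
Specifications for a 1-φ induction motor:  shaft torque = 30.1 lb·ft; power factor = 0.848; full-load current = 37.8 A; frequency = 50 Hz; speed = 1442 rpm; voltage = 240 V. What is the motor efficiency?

80.1 %

τ = 30.1 lb·ft × 1.356 = 40.82 N·m
ω = 2π × 1442/60 = 151 rad/s; P_out = τω = 40.82 × 151 = 6164 W
P_in = V·I·cosφ = 240 × 37.8 × 0.848 = 7693 W
η = P_out / P_in = 6164 / 7693 = 0.801 = 80.1%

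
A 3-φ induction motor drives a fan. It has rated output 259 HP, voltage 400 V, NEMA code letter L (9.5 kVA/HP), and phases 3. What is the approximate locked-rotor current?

3550 A

S_LR = 9.5 × 259 = 2460.5 kVA
I_LR = S_LR/(√3·V_L) = 2460500/(1.732×400) = 3550 A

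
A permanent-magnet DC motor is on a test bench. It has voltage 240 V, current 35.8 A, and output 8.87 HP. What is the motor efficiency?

P_out = 8.87 × 746 = 6617 W
P_in = V·I = 240 × 35.8 = 8592 W
η = P_out / P_in = 6617 / 8592 = 0.770 = 77.0%

77.0 %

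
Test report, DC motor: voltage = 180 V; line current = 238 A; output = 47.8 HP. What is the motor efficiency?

P_out = 47.8 × 746 = 35659 W
P_in = V·I = 180 × 238 = 42840 W
η = P_out / P_in = 35659 / 42840 = 0.832 = 83.2%

83.2 %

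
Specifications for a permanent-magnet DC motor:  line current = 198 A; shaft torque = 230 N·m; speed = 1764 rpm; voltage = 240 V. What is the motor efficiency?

89.4 %

ω = 2π × 1764/60 = 184.7 rad/s; P_out = τω = 230 × 184.7 = 42481 W
P_in = V·I = 240 × 198 = 47520 W
η = P_out / P_in = 42481 / 47520 = 0.894 = 89.4%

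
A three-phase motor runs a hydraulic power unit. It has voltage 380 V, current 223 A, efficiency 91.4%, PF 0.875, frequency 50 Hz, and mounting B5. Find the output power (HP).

P_in = √3·V·I·cosφ = 1.732 × 380 × 223 × 0.875 = 128423 W
P_out = η·P_in = 0.914 × 128423 = 117379 W
= 117379/746 = 157 HP

157 HP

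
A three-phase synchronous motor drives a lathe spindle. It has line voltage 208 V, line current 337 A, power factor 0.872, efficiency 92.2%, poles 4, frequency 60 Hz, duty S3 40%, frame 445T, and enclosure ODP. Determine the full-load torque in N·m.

P_in = √3·V·I·cosφ = 1.732 × 208 × 337 × 0.872 = 105866 W
P_out = η·P_in = 0.922 × 105866 = 97608 W
n = n_s = 120×60/4 = 1800 rpm (synchronous)
ω = 2π×1800/60 = 188.5 rad/s
τ = P_out/ω = 97608/188.5 = 518 N·m

518 N·m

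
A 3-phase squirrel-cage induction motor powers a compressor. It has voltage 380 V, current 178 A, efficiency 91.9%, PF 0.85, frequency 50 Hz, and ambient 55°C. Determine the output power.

91.5 kW

P_in = √3·V·I·cosφ = 1.732 × 380 × 178 × 0.85 = 99580 W
P_out = η·P_in = 0.919 × 99580 = 91514 W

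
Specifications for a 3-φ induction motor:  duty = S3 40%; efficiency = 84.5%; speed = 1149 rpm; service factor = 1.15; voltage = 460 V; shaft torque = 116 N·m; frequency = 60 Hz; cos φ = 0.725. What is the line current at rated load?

28.6 A

ω = 2π×1149/60 = 120.3 rad/s; P_out = τω = 116 × 120.3 = 13955 W
P_in = P_out / η = 13955 / 0.845 = 16515 W
I_L = P_in / (√3·V_L·cosφ) = 16515 / (1.732 × 460 × 0.725) = 28.6 A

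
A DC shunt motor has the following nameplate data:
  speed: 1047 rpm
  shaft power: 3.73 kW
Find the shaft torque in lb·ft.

ω = 2π × 1047/60 = 109.6 rad/s
τ = P/ω = 3730/109.6 = 34.03 N·m
In lb·ft: 34.03/1.356 = 25.1 lb·ft

25.1 lb·ft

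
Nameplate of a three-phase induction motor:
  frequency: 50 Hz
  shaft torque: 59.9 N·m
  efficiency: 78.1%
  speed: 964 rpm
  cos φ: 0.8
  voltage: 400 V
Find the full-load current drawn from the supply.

14 A

ω = 2π×964/60 = 100.9 rad/s; P_out = τω = 59.9 × 100.9 = 6044 W
P_in = P_out / η = 6044 / 0.781 = 7739 W
I_L = P_in / (√3·V_L·cosφ) = 7739 / (1.732 × 400 × 0.8) = 14 A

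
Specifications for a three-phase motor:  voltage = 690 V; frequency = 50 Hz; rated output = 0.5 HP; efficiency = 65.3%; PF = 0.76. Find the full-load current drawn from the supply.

P_out = 0.5 × 746 = 373 W
P_in = P_out / η = 373 / 0.653 = 571 W
I_L = P_in / (√3·V_L·cosφ) = 571 / (1.732 × 690 × 0.76) = 0.629 A

0.629 A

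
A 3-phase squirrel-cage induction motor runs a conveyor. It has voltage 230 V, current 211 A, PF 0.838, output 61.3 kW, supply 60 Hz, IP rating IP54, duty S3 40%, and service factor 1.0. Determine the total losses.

9.14 kW

P_in = √3·V·I·cosφ = 1.732×230×211×0.838 = 70437 W
P_out = 61300 W
Losses = P_in − P_out = 70437 − 61300 = 9137 W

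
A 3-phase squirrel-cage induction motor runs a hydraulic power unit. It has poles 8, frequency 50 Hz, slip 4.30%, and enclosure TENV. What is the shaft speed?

n_s = 120f/p = 120×50/8 = 750 rpm
n = n_s(1 − s) = 750 × (1 − 0.043) = 718 rpm

718 rpm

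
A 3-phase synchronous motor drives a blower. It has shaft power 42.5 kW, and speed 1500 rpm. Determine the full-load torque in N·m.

ω = 2π × 1500/60 = 157.1 rad/s
τ = P/ω = 42500/157.1 = 271 N·m

271 N·m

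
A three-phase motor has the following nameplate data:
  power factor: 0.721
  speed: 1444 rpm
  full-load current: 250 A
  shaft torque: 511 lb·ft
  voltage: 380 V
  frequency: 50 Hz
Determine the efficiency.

88.3 %

τ = 511 lb·ft × 1.356 = 692.9 N·m
ω = 2π × 1444/60 = 151.2 rad/s; P_out = τω = 692.9 × 151.2 = 104766 W
P_in = √3·V_L·I_L·cosφ = 1.732 × 380 × 250 × 0.721 = 118633 W
η = P_out / P_in = 104766 / 118633 = 0.883 = 88.3%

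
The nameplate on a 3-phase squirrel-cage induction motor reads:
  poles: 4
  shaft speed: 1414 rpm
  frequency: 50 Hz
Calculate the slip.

n_s = 120f/p = 120×50/4 = 1500 rpm
s = (n_s − n)/n_s = (1500 − 1414)/1500 = 0.0573

5.7 %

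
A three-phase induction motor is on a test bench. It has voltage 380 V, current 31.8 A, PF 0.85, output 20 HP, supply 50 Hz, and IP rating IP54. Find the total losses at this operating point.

2.87 kW

P_in = √3·V·I·cosφ = 1.732×380×31.8×0.85 = 17790 W
P_out = 20×746 = 14920 W
Losses = P_in − P_out = 17790 − 14920 = 2870 W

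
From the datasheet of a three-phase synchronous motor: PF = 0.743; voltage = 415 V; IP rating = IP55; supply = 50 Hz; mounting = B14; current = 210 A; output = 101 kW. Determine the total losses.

11.2 kW

P_in = √3·V·I·cosφ = 1.732×415×210×0.743 = 112151 W
P_out = 101000 W
Losses = P_in − P_out = 112151 − 101000 = 11151 W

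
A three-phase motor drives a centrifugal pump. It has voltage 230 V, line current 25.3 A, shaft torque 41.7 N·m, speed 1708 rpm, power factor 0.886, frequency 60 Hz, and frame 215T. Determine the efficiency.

83.5 %

ω = 2π × 1708/60 = 178.9 rad/s; P_out = τω = 41.7 × 178.9 = 7460 W
P_in = √3·V_L·I_L·cosφ = 1.732 × 230 × 25.3 × 0.886 = 8930 W
η = P_out / P_in = 7460 / 8930 = 0.835 = 83.5%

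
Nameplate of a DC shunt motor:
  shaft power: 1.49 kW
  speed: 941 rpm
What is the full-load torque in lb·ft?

11.2 lb·ft

ω = 2π × 941/60 = 98.54 rad/s
τ = P/ω = 1490/98.54 = 15.12 N·m
In lb·ft: 15.12/1.356 = 11.2 lb·ft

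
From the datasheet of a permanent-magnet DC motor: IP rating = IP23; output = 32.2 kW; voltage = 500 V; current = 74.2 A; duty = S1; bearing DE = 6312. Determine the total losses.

P_in = V·I = 500×74.2 = 37100 W
P_out = 32200 W
Losses = P_in − P_out = 37100 − 32200 = 4900 W

4.9 kW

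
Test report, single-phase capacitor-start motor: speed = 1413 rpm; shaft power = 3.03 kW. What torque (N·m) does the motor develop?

20.5 N·m

ω = 2π × 1413/60 = 148 rad/s
τ = P/ω = 3030/148 = 20.5 N·m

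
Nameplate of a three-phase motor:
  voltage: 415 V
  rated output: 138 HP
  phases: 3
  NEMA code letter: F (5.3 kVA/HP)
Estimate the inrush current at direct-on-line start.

1020 A

S_LR = 5.3 × 138 = 731.4 kVA
I_LR = S_LR/(√3·V_L) = 731400/(1.732×415) = 1020 A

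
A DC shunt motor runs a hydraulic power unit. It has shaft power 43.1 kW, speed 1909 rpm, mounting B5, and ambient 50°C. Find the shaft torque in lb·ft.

159 lb·ft

ω = 2π × 1909/60 = 199.9 rad/s
τ = P/ω = 43100/199.9 = 215.6 N·m
In lb·ft: 215.6/1.356 = 159 lb·ft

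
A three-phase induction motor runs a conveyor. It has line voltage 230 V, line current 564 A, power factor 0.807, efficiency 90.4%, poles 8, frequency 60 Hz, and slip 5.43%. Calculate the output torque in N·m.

P_in = √3·V·I·cosφ = 1.732 × 230 × 564 × 0.807 = 181313 W
P_out = η·P_in = 0.904 × 181313 = 163907 W
n_s = 120×60/8 = 900 rpm; n = 900×(1−0.0543) = 851 rpm
ω = 2π×851/60 = 89.12 rad/s
τ = P_out/ω = 163907/89.12 = 1840 N·m

1840 N·m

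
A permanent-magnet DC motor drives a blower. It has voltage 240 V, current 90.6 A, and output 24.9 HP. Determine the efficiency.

P_out = 24.9 × 746 = 18575 W
P_in = V·I = 240 × 90.6 = 21744 W
η = P_out / P_in = 18575 / 21744 = 0.854 = 85.4%

85.4 %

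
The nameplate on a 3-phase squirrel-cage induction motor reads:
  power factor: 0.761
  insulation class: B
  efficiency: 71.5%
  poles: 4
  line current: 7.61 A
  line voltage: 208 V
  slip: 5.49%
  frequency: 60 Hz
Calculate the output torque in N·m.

8.37 N·m

P_in = √3·V·I·cosφ = 1.732 × 208 × 7.61 × 0.761 = 2086 W
P_out = η·P_in = 0.715 × 2086 = 1491 W
n_s = 120×60/4 = 1800 rpm; n = 1800×(1−0.0549) = 1701 rpm
ω = 2π×1701/60 = 178.1 rad/s
τ = P_out/ω = 1491/178.1 = 8.37 N·m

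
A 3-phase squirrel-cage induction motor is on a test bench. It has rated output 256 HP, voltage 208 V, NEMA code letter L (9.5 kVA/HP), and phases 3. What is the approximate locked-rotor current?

6750 A

S_LR = 9.5 × 256 = 2432 kVA
I_LR = S_LR/(√3·V_L) = 2432000/(1.732×208) = 6750 A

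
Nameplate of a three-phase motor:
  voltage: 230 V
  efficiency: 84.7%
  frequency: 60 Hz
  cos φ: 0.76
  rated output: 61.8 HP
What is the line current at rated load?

P_out = 61.8 × 746 = 46103 W
P_in = P_out / η = 46103 / 0.847 = 54431 W
I_L = P_in / (√3·V_L·cosφ) = 54431 / (1.732 × 230 × 0.76) = 180 A

180 A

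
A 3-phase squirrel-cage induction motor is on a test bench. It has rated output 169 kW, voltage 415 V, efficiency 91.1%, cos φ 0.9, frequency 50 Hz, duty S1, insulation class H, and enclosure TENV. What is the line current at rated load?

P_out = 169 kW = 169000 W
P_in = P_out / η = 169000 / 0.911 = 185510 W
I_L = P_in / (√3·V_L·cosφ) = 185510 / (1.732 × 415 × 0.9) = 287 A

287 A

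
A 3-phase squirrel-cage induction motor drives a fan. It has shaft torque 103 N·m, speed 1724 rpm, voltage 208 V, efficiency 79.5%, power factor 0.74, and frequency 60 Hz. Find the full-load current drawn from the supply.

ω = 2π×1724/60 = 180.5 rad/s; P_out = τω = 103 × 180.5 = 18592 W
P_in = P_out / η = 18592 / 0.795 = 23386 W
I_L = P_in / (√3·V_L·cosφ) = 23386 / (1.732 × 208 × 0.74) = 87.7 A

87.7 A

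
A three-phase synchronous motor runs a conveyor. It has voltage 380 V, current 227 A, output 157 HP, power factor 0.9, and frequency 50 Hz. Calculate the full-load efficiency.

87.1 %

P_out = 157 × 746 = 117122 W
P_in = √3·V_L·I_L·cosφ = 1.732 × 380 × 227 × 0.9 = 134462 W
η = P_out / P_in = 117122 / 134462 = 0.871 = 87.1%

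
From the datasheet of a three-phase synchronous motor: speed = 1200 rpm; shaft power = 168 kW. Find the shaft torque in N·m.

ω = 2π × 1200/60 = 125.7 rad/s
τ = P/ω = 168000/125.7 = 1340 N·m

1340 N·m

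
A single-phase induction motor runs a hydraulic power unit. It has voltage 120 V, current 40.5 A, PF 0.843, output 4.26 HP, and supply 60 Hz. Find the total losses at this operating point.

919 W

P_in = V·I·cosφ = 120×40.5×0.843 = 4097 W
P_out = 4.26×746 = 3178 W
Losses = P_in − P_out = 4097 − 3178 = 919 W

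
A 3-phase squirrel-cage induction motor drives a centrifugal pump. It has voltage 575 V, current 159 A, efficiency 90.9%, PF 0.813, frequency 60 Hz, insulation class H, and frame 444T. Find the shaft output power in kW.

117 kW

P_in = √3·V·I·cosφ = 1.732 × 575 × 159 × 0.813 = 128737 W
P_out = η·P_in = 0.909 × 128737 = 117022 W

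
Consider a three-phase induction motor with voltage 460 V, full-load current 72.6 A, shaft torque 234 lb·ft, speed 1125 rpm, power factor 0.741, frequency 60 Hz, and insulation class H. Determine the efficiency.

τ = 234 lb·ft × 1.356 = 317.3 N·m
ω = 2π × 1125/60 = 117.8 rad/s; P_out = τω = 317.3 × 117.8 = 37378 W
P_in = √3·V_L·I_L·cosφ = 1.732 × 460 × 72.6 × 0.741 = 42861 W
η = P_out / P_in = 37378 / 42861 = 0.872 = 87.2%

87.2 %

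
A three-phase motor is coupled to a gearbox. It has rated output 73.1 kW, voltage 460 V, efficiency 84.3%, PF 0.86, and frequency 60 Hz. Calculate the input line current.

127 A

P_out = 73.1 kW = 73100 W
P_in = P_out / η = 73100 / 0.843 = 86714 W
I_L = P_in / (√3·V_L·cosφ) = 86714 / (1.732 × 460 × 0.86) = 127 A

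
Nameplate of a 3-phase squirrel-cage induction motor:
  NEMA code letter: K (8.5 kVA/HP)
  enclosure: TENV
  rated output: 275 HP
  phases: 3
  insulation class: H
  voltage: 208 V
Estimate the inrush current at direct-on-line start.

6490 A

S_LR = 8.5 × 275 = 2337.5 kVA
I_LR = S_LR/(√3·V_L) = 2337500/(1.732×208) = 6490 A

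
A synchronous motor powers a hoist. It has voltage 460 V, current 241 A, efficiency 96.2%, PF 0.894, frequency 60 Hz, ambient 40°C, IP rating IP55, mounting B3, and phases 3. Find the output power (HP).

221 HP

P_in = √3·V·I·cosφ = 1.732 × 460 × 241 × 0.894 = 171657 W
P_out = η·P_in = 0.962 × 171657 = 165134 W
= 165134/746 = 221 HP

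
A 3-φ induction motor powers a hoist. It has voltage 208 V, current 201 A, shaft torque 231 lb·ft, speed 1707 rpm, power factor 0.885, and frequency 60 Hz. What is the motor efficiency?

τ = 231 lb·ft × 1.356 = 313.2 N·m
ω = 2π × 1707/60 = 178.8 rad/s; P_out = τω = 313.2 × 178.8 = 56000 W
P_in = √3·V_L·I_L·cosφ = 1.732 × 208 × 201 × 0.885 = 64084 W
η = P_out / P_in = 56000 / 64084 = 0.874 = 87.4%

87.4 %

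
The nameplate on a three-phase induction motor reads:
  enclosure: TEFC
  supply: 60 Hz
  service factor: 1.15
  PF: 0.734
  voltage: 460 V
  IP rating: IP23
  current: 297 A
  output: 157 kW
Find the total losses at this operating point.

P_in = √3·V·I·cosφ = 1.732×460×297×0.734 = 173683 W
P_out = 157000 W
Losses = P_in − P_out = 173683 − 157000 = 16683 W

16700 W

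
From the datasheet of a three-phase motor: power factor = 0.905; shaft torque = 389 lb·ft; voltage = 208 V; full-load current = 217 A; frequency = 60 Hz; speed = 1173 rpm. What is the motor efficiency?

τ = 389 lb·ft × 1.356 = 527.5 N·m
ω = 2π × 1173/60 = 122.8 rad/s; P_out = τω = 527.5 × 122.8 = 64777 W
P_in = √3·V_L·I_L·cosφ = 1.732 × 208 × 217 × 0.905 = 70749 W
η = P_out / P_in = 64777 / 70749 = 0.916 = 91.6%

91.6 %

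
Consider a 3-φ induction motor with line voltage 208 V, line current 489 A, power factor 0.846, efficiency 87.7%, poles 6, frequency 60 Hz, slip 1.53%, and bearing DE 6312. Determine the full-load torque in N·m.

1060 N·m

P_in = √3·V·I·cosφ = 1.732 × 208 × 489 × 0.846 = 149036 W
P_out = η·P_in = 0.877 × 149036 = 130705 W
n_s = 120×60/6 = 1200 rpm; n = 1200×(1−0.0153) = 1182 rpm
ω = 2π×1182/60 = 123.8 rad/s
τ = P_out/ω = 130705/123.8 = 1060 N·m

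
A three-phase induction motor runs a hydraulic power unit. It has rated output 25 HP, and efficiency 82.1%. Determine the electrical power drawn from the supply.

P_out = 25 × 746 = 18650 W
P_in = P_out/η = 18650/0.821 = 22716 W = 22.7 kW

22.7 kW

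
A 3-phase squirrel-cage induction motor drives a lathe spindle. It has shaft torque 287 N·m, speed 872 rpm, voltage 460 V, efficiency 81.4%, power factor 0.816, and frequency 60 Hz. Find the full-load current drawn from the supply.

49.5 A

ω = 2π×872/60 = 91.32 rad/s; P_out = τω = 287 × 91.32 = 26209 W
P_in = P_out / η = 26209 / 0.814 = 32198 W
I_L = P_in / (√3·V_L·cosφ) = 32198 / (1.732 × 460 × 0.816) = 49.5 A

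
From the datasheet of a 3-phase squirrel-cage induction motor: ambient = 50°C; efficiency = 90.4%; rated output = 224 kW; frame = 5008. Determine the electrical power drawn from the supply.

248 kW

P_out = 224000 W
P_in = P_out/η = 224000/0.904 = 247788 W = 248 kW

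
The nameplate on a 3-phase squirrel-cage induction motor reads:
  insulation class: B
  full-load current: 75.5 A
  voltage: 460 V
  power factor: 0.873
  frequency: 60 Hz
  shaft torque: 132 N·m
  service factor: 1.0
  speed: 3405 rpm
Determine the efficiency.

ω = 2π × 3405/60 = 356.6 rad/s; P_out = τω = 132 × 356.6 = 47071 W
P_in = √3·V_L·I_L·cosφ = 1.732 × 460 × 75.5 × 0.873 = 52513 W
η = P_out / P_in = 47071 / 52513 = 0.896 = 89.6%

89.6 %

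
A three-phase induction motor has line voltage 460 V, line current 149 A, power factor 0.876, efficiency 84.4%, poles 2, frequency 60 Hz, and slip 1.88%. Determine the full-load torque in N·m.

P_in = √3·V·I·cosφ = 1.732 × 460 × 149 × 0.876 = 103991 W
P_out = η·P_in = 0.844 × 103991 = 87768 W
n_s = 120×60/2 = 3600 rpm; n = 3600×(1−0.0188) = 3532 rpm
ω = 2π×3532/60 = 369.9 rad/s
τ = P_out/ω = 87768/369.9 = 237 N·m

237 N·m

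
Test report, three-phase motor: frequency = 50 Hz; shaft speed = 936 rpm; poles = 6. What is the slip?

6.40 %

n_s = 120f/p = 120×50/6 = 1000 rpm
s = (n_s − n)/n_s = (1000 − 936)/1000 = 0.0640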